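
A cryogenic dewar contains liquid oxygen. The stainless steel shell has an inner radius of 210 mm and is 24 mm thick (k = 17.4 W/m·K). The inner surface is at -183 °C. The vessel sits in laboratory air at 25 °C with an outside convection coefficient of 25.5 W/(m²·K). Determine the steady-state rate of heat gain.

Q ≈ 3510 W

Spherical conduction: R = (1/r_in − 1/r_out)/(4πk) per layer; series-sum.
R_stainless steel shell = (1/0.21 − 1/0.234)/(4π×17.4) = 0.002234 K/W
R_outer film = 1/(h·4πr_o²) = 1/(25.5×4π×0.234²) = 0.05699 K/W
R_total = 0.05923 K/W
Q = ΔT/R_total = 208/0.05923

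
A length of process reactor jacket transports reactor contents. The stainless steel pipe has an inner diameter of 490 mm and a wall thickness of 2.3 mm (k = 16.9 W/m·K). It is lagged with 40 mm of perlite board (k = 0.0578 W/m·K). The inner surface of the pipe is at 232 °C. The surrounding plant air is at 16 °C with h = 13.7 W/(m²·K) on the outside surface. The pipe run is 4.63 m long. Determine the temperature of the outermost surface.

T ≈ 35.3 °C

Per-layer cylindrical resistances, series-summed:
R_stainless steel pipe wall = ln(247.3/245)/(2π×16.9×4.63) = 1.901×10^-5 K/W
R_perlite board = ln(287.3/247.3)/(2π×0.0578×4.63) = 0.08916 K/W
R_outer film = 1/(h_o·2πr_oL) = 1/(13.7×2π×0.2873×4.63) = 0.008733 K/W
R_total = 0.09792 K/W
Q = ΔT/R_total = 216/0.09792
Q = 2210 W
T_interface = T_inner − Q·ΣR(inner→interface) = 232 − 2210×0.08918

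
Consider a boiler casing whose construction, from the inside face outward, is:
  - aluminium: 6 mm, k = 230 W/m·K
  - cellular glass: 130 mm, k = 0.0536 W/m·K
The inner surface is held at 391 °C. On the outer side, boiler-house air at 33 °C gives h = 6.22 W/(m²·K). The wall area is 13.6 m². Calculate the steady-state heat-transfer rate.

Q ≈ 1880 W

Treating each layer as a thermal resistance in series:
R_aluminium = L/(kA) = 0.006/(230×13.6) = 1.918×10^-6 K/W
R_cellular glass = L/(kA) = 0.13/(0.0536×13.6) = 0.1783 K/W
R_outer film = 1/(h_o·A) = 1/(6.22×13.6) = 0.01182 K/W
R_total = 0.1902 K/W
Q = ΔT / R_total = 358 / 0.1902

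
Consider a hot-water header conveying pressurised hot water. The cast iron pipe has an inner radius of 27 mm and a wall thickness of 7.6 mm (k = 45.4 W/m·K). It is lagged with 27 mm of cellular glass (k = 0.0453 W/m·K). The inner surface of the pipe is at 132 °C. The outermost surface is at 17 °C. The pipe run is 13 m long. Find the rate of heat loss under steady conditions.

Q ≈ 737 W

For a radial system each layer contributes R = ln(r_out/r_in)/(2πkL); films add R = 1/(hA).
R_cast iron pipe wall = ln(34.6/27)/(2π×45.4×13) = 6.688×10^-5 K/W
R_cellular glass = ln(61.6/34.6)/(2π×0.0453×13) = 0.1559 K/W
R_total = 0.156 K/W
Q = ΔT/R_total = 115/0.156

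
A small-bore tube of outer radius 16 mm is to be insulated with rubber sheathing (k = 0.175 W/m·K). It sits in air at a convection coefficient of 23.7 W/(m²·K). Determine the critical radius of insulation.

r_cr ≈ 7.38 mm

For a cylinder r_cr = k/h = 0.175/23.7
r_cr = 7.38 mm; since the bare radius (16 mm) is above r_cr, any added insulation will reduce heat loss.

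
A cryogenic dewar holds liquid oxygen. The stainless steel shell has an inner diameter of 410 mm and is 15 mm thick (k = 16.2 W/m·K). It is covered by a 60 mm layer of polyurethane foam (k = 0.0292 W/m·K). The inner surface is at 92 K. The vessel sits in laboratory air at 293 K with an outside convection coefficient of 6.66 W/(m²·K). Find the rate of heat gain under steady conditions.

Spherical conduction: R = (1/r_in − 1/r_out)/(4πk) per layer; series-sum.
R_stainless steel shell = (1/0.205 − 1/0.22)/(4π×16.2) = 0.001634 K/W
R_polyurethane foam = (1/0.22 − 1/0.28)/(4π×0.0292) = 2.654 K/W
R_outer film = 1/(h·4πr_o²) = 1/(6.66×4π×0.28²) = 0.1524 K/W
R_total = 2.809 K/W
Q = ΔT/R_total = 201/2.809

Q ≈ 71.6 W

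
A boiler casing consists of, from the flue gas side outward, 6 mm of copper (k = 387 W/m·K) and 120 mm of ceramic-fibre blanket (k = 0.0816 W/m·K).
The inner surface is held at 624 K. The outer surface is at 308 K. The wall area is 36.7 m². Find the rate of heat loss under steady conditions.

Treating each layer as a thermal resistance in series:
R_copper = L/(kA) = 0.006/(387×36.7) = 4.224×10^-7 K/W
R_ceramic-fibre blanket = L/(kA) = 0.12/(0.0816×36.7) = 0.04007 K/W
R_total = 0.04007 K/W
Q = ΔT / R_total = 316 / 0.04007

Q ≈ 7890 W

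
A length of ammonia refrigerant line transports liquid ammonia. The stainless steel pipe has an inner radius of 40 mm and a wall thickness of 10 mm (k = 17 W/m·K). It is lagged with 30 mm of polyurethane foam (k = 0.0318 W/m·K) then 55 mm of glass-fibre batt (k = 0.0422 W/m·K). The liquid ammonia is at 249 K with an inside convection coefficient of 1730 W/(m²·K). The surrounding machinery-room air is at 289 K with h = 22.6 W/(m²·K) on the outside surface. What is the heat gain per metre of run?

Per-layer cylindrical resistances, series-summed:
R_inner film = 1/(h_i·2πr₁L) = 1/(1730×2π×0.04×1) = 0.0023 K/W
R_stainless steel pipe wall = ln(50/40)/(2π×17×1) = 0.002089 K/W
R_polyurethane foam = ln(80/50)/(2π×0.0318×1) = 2.352 K/W
R_glass-fibre batt = ln(135/80)/(2π×0.0422×1) = 1.973 K/W
R_outer film = 1/(h_o·2πr_oL) = 1/(22.6×2π×0.135×1) = 0.05216 K/W
R_total = 4.382 K/W
Q = ΔT/R_total = 40/4.382

q′ ≈ 9.13 W/m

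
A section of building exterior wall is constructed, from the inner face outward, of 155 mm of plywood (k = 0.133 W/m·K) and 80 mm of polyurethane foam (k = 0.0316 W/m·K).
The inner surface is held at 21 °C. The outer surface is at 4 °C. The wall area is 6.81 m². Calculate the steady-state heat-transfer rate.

Q ≈ 31.3 W

Using the resistance-network approach (series):
R_plywood = L/(kA) = 0.155/(0.133×6.81) = 0.1711 K/W
R_polyurethane foam = L/(kA) = 0.08/(0.0316×6.81) = 0.3718 K/W
R_total = 0.5429 K/W
Q = ΔT / R_total = 17 / 0.5429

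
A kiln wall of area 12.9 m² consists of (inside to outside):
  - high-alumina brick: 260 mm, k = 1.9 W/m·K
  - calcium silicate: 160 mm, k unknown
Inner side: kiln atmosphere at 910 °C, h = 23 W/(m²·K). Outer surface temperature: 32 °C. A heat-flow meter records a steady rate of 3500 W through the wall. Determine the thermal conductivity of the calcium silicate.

Using the resistance-network approach (series):
R_inner film = 1/(h_i·A) = 1/(23×12.9) = 0.00337 K/W
R_high-alumina brick = L/(kA) = 0.26/(1.9×12.9) = 0.01061 K/W
Sum of known resistances R_other = 0.01398 K/W
Total R = ΔT/Q = 878/3500 = 0.2509 K/W
R_calcium silicate = R_total − R_other = 0.2369 K/W
k = L/(R·A) = 0.16/(0.2369×12.9)

k ≈ 0.0524 W/(m·K)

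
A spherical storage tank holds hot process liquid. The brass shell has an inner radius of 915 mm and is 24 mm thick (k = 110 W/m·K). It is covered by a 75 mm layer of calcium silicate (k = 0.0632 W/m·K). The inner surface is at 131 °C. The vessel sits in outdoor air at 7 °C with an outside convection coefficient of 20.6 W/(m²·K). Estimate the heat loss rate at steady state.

For a spherical shell R = (1/r₁ − 1/r₂)/(4πk); film R = 1/(h·4πr²). In series:
R_brass shell = (1/0.915 − 1/0.939)/(4π×110) = 2.021×10^-5 K/W
R_calcium silicate = (1/0.939 − 1/1.014)/(4π×0.0632) = 0.09918 K/W
R_outer film = 1/(h·4πr_o²) = 1/(20.6×4π×1.014²) = 0.003757 K/W
R_total = 0.103 K/W
Q = ΔT/R_total = 124/0.103

Q ≈ 1200 W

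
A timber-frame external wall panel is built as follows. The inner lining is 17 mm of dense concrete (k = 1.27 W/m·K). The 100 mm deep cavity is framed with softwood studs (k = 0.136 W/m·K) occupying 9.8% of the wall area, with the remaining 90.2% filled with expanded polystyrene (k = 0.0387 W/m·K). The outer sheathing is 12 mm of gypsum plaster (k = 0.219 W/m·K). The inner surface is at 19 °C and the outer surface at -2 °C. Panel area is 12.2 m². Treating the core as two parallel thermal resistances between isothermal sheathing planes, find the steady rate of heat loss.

Q ≈ 120 W

Sheathing layers in series; stud and cavity paths in parallel between them.
R_inner = 0.017/(1.27×12.2) = 0.001097 K/W
R_stud  = 0.1/(0.136×0.098×12.2) = 0.615 K/W
R_cav   = 0.1/(0.0387×0.902×12.2) = 0.2348 K/W
1/R_core = 1/R_stud + 1/R_cav → R_core = 0.1699 K/W
R_outer = 0.012/(0.219×12.2) = 0.004491 K/W
R_total = 0.1755 K/W
Q = ΔT/R_total = 21/0.1755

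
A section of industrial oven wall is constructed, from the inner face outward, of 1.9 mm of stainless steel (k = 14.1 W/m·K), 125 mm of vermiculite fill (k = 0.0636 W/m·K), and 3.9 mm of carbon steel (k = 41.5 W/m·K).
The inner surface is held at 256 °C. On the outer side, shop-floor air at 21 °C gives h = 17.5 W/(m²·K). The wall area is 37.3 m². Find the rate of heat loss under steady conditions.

Q ≈ 4330 W

Using the resistance-network approach (series):
R_stainless steel = L/(kA) = 0.0019/(14.1×37.3) = 3.613×10^-6 K/W
R_vermiculite fill = L/(kA) = 0.125/(0.0636×37.3) = 0.05269 K/W
R_carbon steel = L/(kA) = 0.0039/(41.5×37.3) = 2.519×10^-6 K/W
R_outer film = 1/(h_o·A) = 1/(17.5×37.3) = 0.001532 K/W
R_total = 0.05423 K/W
Q = ΔT / R_total = 235 / 0.05423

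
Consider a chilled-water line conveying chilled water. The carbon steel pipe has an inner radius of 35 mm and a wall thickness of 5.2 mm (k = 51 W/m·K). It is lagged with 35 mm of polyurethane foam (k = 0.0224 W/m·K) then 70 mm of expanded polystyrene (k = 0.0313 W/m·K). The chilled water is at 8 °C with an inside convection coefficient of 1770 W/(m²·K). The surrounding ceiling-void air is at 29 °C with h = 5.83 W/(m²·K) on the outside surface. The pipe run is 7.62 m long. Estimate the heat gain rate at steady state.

Q ≈ 20 W

Cylindrical conduction, so R = ln(r₂/r₁)/(2πkL) per layer, in series:
R_inner film = 1/(h_i·2πr₁L) = 1/(1770×2π×0.035×7.62) = 3.372×10^-4 K/W
R_carbon steel pipe wall = ln(40.2/35)/(2π×51×7.62) = 5.673×10^-5 K/W
R_polyurethane foam = ln(75.2/40.2)/(2π×0.0224×7.62) = 0.584 K/W
R_expanded polystyrene = ln(145.2/75.2)/(2π×0.0313×7.62) = 0.4391 K/W
R_outer film = 1/(h_o·2πr_oL) = 1/(5.83×2π×0.1452×7.62) = 0.02467 K/W
R_total = 1.048 K/W
Q = ΔT/R_total = 21/1.048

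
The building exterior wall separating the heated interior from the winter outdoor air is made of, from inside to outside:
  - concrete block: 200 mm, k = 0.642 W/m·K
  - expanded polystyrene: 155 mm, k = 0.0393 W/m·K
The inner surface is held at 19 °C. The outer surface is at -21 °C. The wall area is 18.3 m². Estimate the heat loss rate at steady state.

Q ≈ 172 W

Using the resistance-network approach (series):
R_concrete block = L/(kA) = 0.2/(0.642×18.3) = 0.01702 K/W
R_expanded polystyrene = L/(kA) = 0.155/(0.0393×18.3) = 0.2155 K/W
R_total = 0.2325 K/W
Q = ΔT / R_total = 40 / 0.2325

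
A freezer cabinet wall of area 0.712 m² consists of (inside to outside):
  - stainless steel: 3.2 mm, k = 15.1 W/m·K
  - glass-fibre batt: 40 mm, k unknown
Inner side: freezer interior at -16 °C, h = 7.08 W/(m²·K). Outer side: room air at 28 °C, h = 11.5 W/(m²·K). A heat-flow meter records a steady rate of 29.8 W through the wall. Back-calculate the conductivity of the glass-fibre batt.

k ≈ 0.0486 W/(m·K)

Model the wall as resistances in series:
R_inner film = 1/(h_i·A) = 1/(7.08×0.712) = 0.1984 K/W
R_stainless steel = L/(kA) = 0.0032/(15.1×0.712) = 2.976×10^-4 K/W
R_outer film = 1/(h_o·A) = 1/(11.5×0.712) = 0.1221 K/W
Sum of known resistances R_other = 0.3208 K/W
Total R = ΔT/Q = 44/29.8 = 1.477 K/W
R_glass-fibre batt = R_total − R_other = 1.156 K/W
k = L/(R·A) = 0.04/(1.156×0.712)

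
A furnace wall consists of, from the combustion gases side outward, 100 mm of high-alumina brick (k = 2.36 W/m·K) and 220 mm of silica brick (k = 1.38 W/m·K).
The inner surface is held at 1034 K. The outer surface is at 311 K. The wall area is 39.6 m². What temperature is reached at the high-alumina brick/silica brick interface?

T ≈ 882 K

Model the wall as resistances in series:
R_high-alumina brick = L/(kA) = 0.1/(2.36×39.6) = 0.00107 K/W
R_silica brick = L/(kA) = 0.22/(1.38×39.6) = 0.004026 K/W
R_total = 0.005096 K/W;  Q = ΔT/R_total = 723/0.005096 = 141900 W
T_interface = T_inner − Q·ΣR(inner→interface) = 1034 − 142000×0.00107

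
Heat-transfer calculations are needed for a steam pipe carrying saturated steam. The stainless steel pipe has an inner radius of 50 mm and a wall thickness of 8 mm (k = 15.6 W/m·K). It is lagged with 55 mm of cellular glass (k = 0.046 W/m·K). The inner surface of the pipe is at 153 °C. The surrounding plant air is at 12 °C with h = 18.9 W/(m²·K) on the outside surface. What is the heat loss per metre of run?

q′ ≈ 59.2 W/m

For a radial system each layer contributes R = ln(r_out/r_in)/(2πkL); films add R = 1/(hA).
R_stainless steel pipe wall = ln(58/50)/(2π×15.6×1) = 0.001514 K/W
R_cellular glass = ln(113/58)/(2π×0.046×1) = 2.308 K/W
R_outer film = 1/(h_o·2πr_oL) = 1/(18.9×2π×0.113×1) = 0.07452 K/W
R_total = 2.384 K/W
Q = ΔT/R_total = 141/2.384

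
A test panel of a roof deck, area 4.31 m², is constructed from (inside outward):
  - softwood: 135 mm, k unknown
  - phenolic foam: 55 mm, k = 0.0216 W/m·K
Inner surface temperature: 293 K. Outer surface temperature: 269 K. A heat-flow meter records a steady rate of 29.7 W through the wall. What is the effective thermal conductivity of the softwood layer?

k ≈ 0.144 W/(m·K)

Using the resistance-network approach (series):
R_phenolic foam = L/(kA) = 0.055/(0.0216×4.31) = 0.5908 K/W
Sum of known resistances R_other = 0.5908 K/W
Total R = ΔT/Q = 24/29.7 = 0.8081 K/W
R_softwood = R_total − R_other = 0.2173 K/W
k = L/(R·A) = 0.135/(0.2173×4.31)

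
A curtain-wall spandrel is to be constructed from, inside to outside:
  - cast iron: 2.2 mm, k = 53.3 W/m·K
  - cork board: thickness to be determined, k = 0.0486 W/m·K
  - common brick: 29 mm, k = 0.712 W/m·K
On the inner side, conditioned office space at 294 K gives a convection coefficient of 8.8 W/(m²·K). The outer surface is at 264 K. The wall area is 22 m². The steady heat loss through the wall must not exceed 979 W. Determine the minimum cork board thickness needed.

Series thermal resistances:
R_inner film = 1/(h_i·A) = 1/(8.8×22) = 0.005165 K/W
R_cast iron = L/(kA) = 0.0022/(53.3×22) = 1.876×10^-6 K/W
R_common brick = L/(kA) = 0.029/(0.712×22) = 0.001851 K/W
Sum of the known resistances R_other = 0.007019 K/W
Required total resistance R_tot = ΔT/Q_allow = 30/979 = 0.03064 K/W
R_cork board = R_tot − R_other = 0.02362 K/W
L = R·k·A = 0.02362×0.0486×22

L ≈ 25.3 mm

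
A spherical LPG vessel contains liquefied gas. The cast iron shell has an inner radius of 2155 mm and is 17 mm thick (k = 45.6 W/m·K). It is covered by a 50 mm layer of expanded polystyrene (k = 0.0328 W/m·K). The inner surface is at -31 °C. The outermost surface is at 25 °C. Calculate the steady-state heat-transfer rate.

Spherical conduction: R = (1/r_in − 1/r_out)/(4πk) per layer; series-sum.
R_cast iron shell = (1/2.155 − 1/2.172)/(4π×45.6) = 6.338×10^-6 K/W
R_expanded polystyrene = (1/2.172 − 1/2.222)/(4π×0.0328) = 0.02514 K/W
R_total = 0.02514 K/W
Q = ΔT/R_total = 56/0.02514

Q ≈ 2230 W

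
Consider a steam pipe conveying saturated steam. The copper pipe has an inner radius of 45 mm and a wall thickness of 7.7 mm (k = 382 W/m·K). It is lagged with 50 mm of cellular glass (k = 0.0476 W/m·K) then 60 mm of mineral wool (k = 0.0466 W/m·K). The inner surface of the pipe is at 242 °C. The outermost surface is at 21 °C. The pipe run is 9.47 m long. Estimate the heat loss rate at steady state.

Q ≈ 550 W

Treating each annulus and film as a series resistance:
R_copper pipe wall = ln(52.7/45)/(2π×382×9.47) = 6.949×10^-6 K/W
R_cellular glass = ln(102.7/52.7)/(2π×0.0476×9.47) = 0.2356 K/W
R_mineral wool = ln(162.7/102.7)/(2π×0.0466×9.47) = 0.1659 K/W
R_total = 0.4015 K/W
Q = ΔT/R_total = 221/0.4015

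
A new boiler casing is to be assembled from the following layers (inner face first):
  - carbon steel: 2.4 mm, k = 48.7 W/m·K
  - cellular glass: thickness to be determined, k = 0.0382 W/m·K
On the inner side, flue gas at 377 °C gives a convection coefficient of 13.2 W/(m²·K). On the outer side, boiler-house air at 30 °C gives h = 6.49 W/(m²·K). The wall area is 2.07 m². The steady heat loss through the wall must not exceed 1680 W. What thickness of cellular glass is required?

L ≈ 7.55 mm

Model the wall as resistances in series:
R_inner film = 1/(h_i·A) = 1/(13.2×2.07) = 0.0366 K/W
R_carbon steel = L/(kA) = 0.0024/(48.7×2.07) = 2.381×10^-5 K/W
R_outer film = 1/(h_o·A) = 1/(6.49×2.07) = 0.07444 K/W
Sum of the known resistances R_other = 0.1111 K/W
Required total resistance R_tot = ΔT/Q_allow = 347/1680 = 0.2065 K/W
R_cellular glass = R_tot − R_other = 0.09549 K/W
L = R·k·A = 0.09549×0.0382×2.07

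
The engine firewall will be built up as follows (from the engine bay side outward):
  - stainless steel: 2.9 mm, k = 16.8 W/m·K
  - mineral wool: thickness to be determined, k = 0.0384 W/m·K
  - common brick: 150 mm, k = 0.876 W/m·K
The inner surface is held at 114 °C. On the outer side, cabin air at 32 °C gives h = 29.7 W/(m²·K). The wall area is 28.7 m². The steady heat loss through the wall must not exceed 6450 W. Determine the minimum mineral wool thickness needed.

L ≈ 6.14 mm

Thermal resistances in series:
R_stainless steel = L/(kA) = 0.0029/(16.8×28.7) = 6.015×10^-6 K/W
R_common brick = L/(kA) = 0.15/(0.876×28.7) = 0.005966 K/W
R_outer film = 1/(h_o·A) = 1/(29.7×28.7) = 0.001173 K/W
Sum of the known resistances R_other = 0.007145 K/W
Required total resistance R_tot = ΔT/Q_allow = 82/6450 = 0.01271 K/W
R_mineral wool = R_tot − R_other = 0.005568 K/W
L = R·k·A = 0.005568×0.0384×28.7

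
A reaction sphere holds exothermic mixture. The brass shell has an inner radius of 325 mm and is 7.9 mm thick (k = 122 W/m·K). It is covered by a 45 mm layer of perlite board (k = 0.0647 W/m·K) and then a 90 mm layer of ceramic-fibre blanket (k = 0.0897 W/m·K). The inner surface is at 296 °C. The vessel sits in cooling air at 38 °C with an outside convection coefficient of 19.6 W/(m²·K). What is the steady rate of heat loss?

Each spherical layer contributes R = (1/r_i − 1/r_o)/(4πk):
R_brass shell = (1/0.325 − 1/0.3329)/(4π×122) = 4.763×10^-5 K/W
R_perlite board = (1/0.3329 − 1/0.3779)/(4π×0.0647) = 0.44 K/W
R_ceramic-fibre blanket = (1/0.3779 − 1/0.4679)/(4π×0.0897) = 0.4516 K/W
R_outer film = 1/(h·4πr_o²) = 1/(19.6×4π×0.4679²) = 0.01855 K/W
R_total = 0.9101 K/W
Q = ΔT/R_total = 258/0.9101

Q ≈ 283 W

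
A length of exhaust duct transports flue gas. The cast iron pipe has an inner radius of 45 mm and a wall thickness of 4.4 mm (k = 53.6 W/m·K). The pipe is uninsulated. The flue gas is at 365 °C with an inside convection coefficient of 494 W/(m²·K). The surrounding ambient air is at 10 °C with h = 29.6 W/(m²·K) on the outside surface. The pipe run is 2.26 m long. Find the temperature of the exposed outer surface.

T ≈ 342 °C

Treating each annulus and film as a series resistance:
R_inner film = 1/(h_i·2πr₁L) = 1/(494×2π×0.045×2.26) = 0.003168 K/W
R_cast iron pipe wall = ln(49.4/45)/(2π×53.6×2.26) = 1.226×10^-4 K/W
R_outer film = 1/(h_o·2πr_oL) = 1/(29.6×2π×0.0494×2.26) = 0.04816 K/W
R_total = 0.05145 K/W
Q = ΔT/R_total = 355/0.05145
Q = 6900 W
T_interface = T_inner − Q·ΣR(inner→interface) = 365 − 6900×0.00329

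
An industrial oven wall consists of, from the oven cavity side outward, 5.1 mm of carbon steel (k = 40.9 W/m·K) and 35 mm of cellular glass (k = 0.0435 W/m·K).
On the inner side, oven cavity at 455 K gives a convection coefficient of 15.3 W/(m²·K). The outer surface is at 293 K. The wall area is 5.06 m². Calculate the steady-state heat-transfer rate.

Q ≈ 942 W

Treating each layer as a thermal resistance in series:
R_inner film = 1/(h_i·A) = 1/(15.3×5.06) = 0.01292 K/W
R_carbon steel = L/(kA) = 0.0051/(40.9×5.06) = 2.464×10^-5 K/W
R_cellular glass = L/(kA) = 0.035/(0.0435×5.06) = 0.159 K/W
R_total = 0.172 K/W
Q = ΔT / R_total = 162 / 0.172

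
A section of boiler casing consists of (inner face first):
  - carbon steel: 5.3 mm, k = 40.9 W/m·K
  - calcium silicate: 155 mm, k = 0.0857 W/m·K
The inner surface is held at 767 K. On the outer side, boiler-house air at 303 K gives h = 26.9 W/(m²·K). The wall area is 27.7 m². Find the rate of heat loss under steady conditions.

Using the resistance-network approach (series):
R_carbon steel = L/(kA) = 0.0053/(40.9×27.7) = 4.678×10^-6 K/W
R_calcium silicate = L/(kA) = 0.155/(0.0857×27.7) = 0.06529 K/W
R_outer film = 1/(h_o·A) = 1/(26.9×27.7) = 0.001342 K/W
R_total = 0.06664 K/W
Q = ΔT / R_total = 464 / 0.06664

Q ≈ 6960 W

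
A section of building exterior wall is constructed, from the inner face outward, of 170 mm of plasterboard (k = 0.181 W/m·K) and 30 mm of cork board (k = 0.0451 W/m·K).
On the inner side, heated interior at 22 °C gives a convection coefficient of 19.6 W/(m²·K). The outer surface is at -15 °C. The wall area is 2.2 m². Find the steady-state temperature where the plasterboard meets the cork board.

T ≈ -0.133 °C

Model the wall as resistances in series:
R_inner film = 1/(h_i·A) = 1/(19.6×2.2) = 0.02319 K/W
R_plasterboard = L/(kA) = 0.17/(0.181×2.2) = 0.4269 K/W
R_cork board = L/(kA) = 0.03/(0.0451×2.2) = 0.3024 K/W
R_total = 0.7525 K/W;  Q = ΔT/R_total = 37/0.7525 = 49.17 W
T_interface = T_inner − Q·ΣR(inner→interface) = 22 − 49.2×0.4501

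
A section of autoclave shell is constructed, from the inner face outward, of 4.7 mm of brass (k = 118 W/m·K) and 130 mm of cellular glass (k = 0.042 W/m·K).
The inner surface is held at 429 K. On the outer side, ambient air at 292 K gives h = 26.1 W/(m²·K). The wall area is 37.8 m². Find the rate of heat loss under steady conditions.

Q ≈ 1650 W

Model the wall as resistances in series:
R_brass = L/(kA) = 0.0047/(118×37.8) = 1.054×10^-6 K/W
R_cellular glass = L/(kA) = 0.13/(0.042×37.8) = 0.08188 K/W
R_outer film = 1/(h_o·A) = 1/(26.1×37.8) = 0.001014 K/W
R_total = 0.0829 K/W
Q = ΔT / R_total = 137 / 0.0829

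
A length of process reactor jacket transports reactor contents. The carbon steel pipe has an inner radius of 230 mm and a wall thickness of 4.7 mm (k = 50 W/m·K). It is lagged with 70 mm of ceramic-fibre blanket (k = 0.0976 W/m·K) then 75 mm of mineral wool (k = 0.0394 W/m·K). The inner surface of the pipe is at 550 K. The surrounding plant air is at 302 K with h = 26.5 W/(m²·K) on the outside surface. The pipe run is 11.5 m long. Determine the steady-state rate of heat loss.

Q ≈ 2140 W

Treating each annulus and film as a series resistance:
R_carbon steel pipe wall = ln(234.7/230)/(2π×50×11.5) = 5.599×10^-6 K/W
R_ceramic-fibre blanket = ln(304.7/234.7)/(2π×0.0976×11.5) = 0.03701 K/W
R_mineral wool = ln(379.7/304.7)/(2π×0.0394×11.5) = 0.0773 K/W
R_outer film = 1/(h_o·2πr_oL) = 1/(26.5×2π×0.3797×11.5) = 0.001375 K/W
R_total = 0.1157 K/W
Q = ΔT/R_total = 248/0.1157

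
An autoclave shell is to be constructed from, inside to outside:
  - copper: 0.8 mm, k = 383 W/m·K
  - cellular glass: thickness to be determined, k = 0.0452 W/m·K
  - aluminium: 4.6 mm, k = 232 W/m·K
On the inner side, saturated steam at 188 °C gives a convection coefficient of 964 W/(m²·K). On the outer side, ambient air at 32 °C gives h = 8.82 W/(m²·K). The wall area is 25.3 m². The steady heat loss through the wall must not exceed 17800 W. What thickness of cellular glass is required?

L ≈ 4.85 mm

Treating each layer as a thermal resistance in series:
R_inner film = 1/(h_i·A) = 1/(964×25.3) = 4.1×10^-5 K/W
R_copper = L/(kA) = 0.0008/(383×25.3) = 8.256×10^-8 K/W
R_aluminium = L/(kA) = 0.0046/(232×25.3) = 7.837×10^-7 K/W
R_outer film = 1/(h_o·A) = 1/(8.82×25.3) = 0.004481 K/W
Sum of the known resistances R_other = 0.004523 K/W
Required total resistance R_tot = ΔT/Q_allow = 156/17800 = 0.008764 K/W
R_cellular glass = R_tot − R_other = 0.004241 K/W
L = R·k·A = 0.004241×0.0452×25.3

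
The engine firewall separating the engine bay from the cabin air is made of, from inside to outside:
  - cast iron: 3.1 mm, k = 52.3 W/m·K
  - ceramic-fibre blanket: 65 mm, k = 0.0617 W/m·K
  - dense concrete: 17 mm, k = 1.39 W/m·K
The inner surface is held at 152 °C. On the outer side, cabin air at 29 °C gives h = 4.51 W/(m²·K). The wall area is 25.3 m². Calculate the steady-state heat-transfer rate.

Thermal resistances in series:
R_cast iron = L/(kA) = 0.0031/(52.3×25.3) = 2.343×10^-6 K/W
R_ceramic-fibre blanket = L/(kA) = 0.065/(0.0617×25.3) = 0.04164 K/W
R_dense concrete = L/(kA) = 0.017/(1.39×25.3) = 4.834×10^-4 K/W
R_outer film = 1/(h_o·A) = 1/(4.51×25.3) = 0.008764 K/W
R_total = 0.05089 K/W
Q = ΔT / R_total = 123 / 0.05089

Q ≈ 2420 W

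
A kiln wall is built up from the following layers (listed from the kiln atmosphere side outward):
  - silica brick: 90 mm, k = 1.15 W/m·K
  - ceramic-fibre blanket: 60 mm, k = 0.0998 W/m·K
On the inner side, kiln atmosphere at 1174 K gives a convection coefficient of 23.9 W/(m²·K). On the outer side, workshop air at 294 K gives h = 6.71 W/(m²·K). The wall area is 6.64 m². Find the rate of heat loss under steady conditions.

Q ≈ 6710 W

Thermal resistances in series:
R_inner film = 1/(h_i·A) = 1/(23.9×6.64) = 0.006301 K/W
R_silica brick = L/(kA) = 0.09/(1.15×6.64) = 0.01179 K/W
R_ceramic-fibre blanket = L/(kA) = 0.06/(0.0998×6.64) = 0.09054 K/W
R_outer film = 1/(h_o·A) = 1/(6.71×6.64) = 0.02244 K/W
R_total = 0.1311 K/W
Q = ΔT / R_total = 880 / 0.1311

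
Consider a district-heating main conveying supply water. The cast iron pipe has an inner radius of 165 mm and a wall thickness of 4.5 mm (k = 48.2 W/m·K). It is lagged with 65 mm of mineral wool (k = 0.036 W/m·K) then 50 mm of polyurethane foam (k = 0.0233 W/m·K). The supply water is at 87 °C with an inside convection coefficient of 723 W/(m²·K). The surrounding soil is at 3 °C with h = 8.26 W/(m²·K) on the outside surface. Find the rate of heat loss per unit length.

q′ ≈ 29.7 W/m

Radial resistances (cylindrical: R_cond = ln(r_o/r_i)/(2πkL), R_conv = 1/(h·2πrL)):
R_inner film = 1/(h_i·2πr₁L) = 1/(723×2π×0.165×1) = 0.001334 K/W
R_cast iron pipe wall = ln(169.5/165)/(2π×48.2×1) = 8.885×10^-5 K/W
R_mineral wool = ln(234.5/169.5)/(2π×0.036×1) = 1.435 K/W
R_polyurethane foam = ln(284.5/234.5)/(2π×0.0233×1) = 1.32 K/W
R_outer film = 1/(h_o·2πr_oL) = 1/(8.26×2π×0.2845×1) = 0.06773 K/W
R_total = 2.824 K/W
Q = ΔT/R_total = 84/2.824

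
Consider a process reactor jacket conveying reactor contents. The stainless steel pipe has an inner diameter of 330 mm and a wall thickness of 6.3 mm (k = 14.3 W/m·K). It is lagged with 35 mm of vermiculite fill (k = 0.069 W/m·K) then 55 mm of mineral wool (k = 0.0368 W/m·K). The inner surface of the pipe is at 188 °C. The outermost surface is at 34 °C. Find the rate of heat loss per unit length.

Cylindrical conduction, so R = ln(r₂/r₁)/(2πkL) per layer, in series:
R_stainless steel pipe wall = ln(171.3/165)/(2π×14.3×1) = 4.17×10^-4 K/W
R_vermiculite fill = ln(206.3/171.3)/(2π×0.069×1) = 0.4288 K/W
R_mineral wool = ln(261.3/206.3)/(2π×0.0368×1) = 1.022 K/W
R_total = 1.451 K/W
Q = ΔT/R_total = 154/1.451

q′ ≈ 106 W/m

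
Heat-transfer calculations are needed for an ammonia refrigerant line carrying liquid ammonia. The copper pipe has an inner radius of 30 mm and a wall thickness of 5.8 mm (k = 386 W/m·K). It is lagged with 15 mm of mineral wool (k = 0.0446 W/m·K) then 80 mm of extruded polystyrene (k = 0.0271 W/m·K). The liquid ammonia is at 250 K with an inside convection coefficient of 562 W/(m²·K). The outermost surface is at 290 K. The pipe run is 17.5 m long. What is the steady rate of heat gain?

Q ≈ 103 W

Treating each annulus and film as a series resistance:
R_inner film = 1/(h_i·2πr₁L) = 1/(562×2π×0.03×17.5) = 5.394×10^-4 K/W
R_copper pipe wall = ln(35.8/30)/(2π×386×17.5) = 4.164×10^-6 K/W
R_mineral wool = ln(50.8/35.8)/(2π×0.0446×17.5) = 0.07136 K/W
R_extruded polystyrene = ln(130.8/50.8)/(2π×0.0271×17.5) = 0.3174 K/W
R_total = 0.3893 K/W
Q = ΔT/R_total = 40/0.3893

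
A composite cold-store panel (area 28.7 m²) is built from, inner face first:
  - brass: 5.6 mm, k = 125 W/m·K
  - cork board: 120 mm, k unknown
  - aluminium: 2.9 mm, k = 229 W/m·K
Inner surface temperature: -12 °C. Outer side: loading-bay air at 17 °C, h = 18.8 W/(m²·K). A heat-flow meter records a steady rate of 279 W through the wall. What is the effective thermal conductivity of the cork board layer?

k ≈ 0.041 W/(m·K)

Thermal resistances in series:
R_brass = L/(kA) = 0.0056/(125×28.7) = 1.561×10^-6 K/W
R_aluminium = L/(kA) = 0.0029/(229×28.7) = 4.412×10^-7 K/W
R_outer film = 1/(h_o·A) = 1/(18.8×28.7) = 0.001853 K/W
Sum of known resistances R_other = 0.001855 K/W
Total R = ΔT/Q = 29/279 = 0.1039 K/W
R_cork board = R_total − R_other = 0.1021 K/W
k = L/(R·A) = 0.12/(0.1021×28.7)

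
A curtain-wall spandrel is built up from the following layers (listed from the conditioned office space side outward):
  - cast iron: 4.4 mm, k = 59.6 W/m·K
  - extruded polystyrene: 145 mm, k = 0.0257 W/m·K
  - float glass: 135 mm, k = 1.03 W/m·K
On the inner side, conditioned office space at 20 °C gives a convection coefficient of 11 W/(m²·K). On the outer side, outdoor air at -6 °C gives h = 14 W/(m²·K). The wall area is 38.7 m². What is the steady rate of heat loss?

Q ≈ 170 W

Thermal resistances in series:
R_inner film = 1/(h_i·A) = 1/(11×38.7) = 0.002349 K/W
R_cast iron = L/(kA) = 0.0044/(59.6×38.7) = 1.908×10^-6 K/W
R_extruded polystyrene = L/(kA) = 0.145/(0.0257×38.7) = 0.1458 K/W
R_float glass = L/(kA) = 0.135/(1.03×38.7) = 0.003387 K/W
R_outer film = 1/(h_o·A) = 1/(14×38.7) = 0.001846 K/W
R_total = 0.1534 K/W
Q = ΔT / R_total = 26 / 0.1534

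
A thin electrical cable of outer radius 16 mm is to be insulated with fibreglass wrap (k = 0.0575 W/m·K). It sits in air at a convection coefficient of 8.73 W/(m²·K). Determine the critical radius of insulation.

For a cylinder r_cr = k/h = 0.0575/8.73
r_cr = 6.59 mm; since the bare radius (16 mm) is above r_cr, any added insulation will reduce heat loss.

r_cr ≈ 6.59 mm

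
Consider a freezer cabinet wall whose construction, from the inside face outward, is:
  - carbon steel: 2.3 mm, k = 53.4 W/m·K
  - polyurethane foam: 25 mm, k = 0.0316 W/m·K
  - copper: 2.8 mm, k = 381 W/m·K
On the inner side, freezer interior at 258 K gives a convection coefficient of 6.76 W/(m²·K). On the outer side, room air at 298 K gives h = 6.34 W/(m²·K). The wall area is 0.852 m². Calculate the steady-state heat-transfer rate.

Using the resistance-network approach (series):
R_inner film = 1/(h_i·A) = 1/(6.76×0.852) = 0.1736 K/W
R_carbon steel = L/(kA) = 0.0023/(53.4×0.852) = 5.055×10^-5 K/W
R_polyurethane foam = L/(kA) = 0.025/(0.0316×0.852) = 0.9286 K/W
R_copper = L/(kA) = 0.0028/(381×0.852) = 8.626×10^-6 K/W
R_outer film = 1/(h_o·A) = 1/(6.34×0.852) = 0.1851 K/W
R_total = 1.287 K/W
Q = ΔT / R_total = 40 / 1.287

Q ≈ 31.1 W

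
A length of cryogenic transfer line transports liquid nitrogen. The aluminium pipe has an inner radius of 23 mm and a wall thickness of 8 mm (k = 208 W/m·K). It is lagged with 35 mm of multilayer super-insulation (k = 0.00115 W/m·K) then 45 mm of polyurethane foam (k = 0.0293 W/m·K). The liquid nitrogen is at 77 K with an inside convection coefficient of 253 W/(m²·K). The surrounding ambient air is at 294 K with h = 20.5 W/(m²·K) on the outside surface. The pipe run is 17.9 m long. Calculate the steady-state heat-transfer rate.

For a radial system each layer contributes R = ln(r_out/r_in)/(2πkL); films add R = 1/(hA).
R_inner film = 1/(h_i·2πr₁L) = 1/(253×2π×0.023×17.9) = 0.001528 K/W
R_aluminium pipe wall = ln(31/23)/(2π×208×17.9) = 1.276×10^-5 K/W
R_multilayer super-insulation = ln(66/31)/(2π×0.00115×17.9) = 5.843 K/W
R_polyurethane foam = ln(111/66)/(2π×0.0293×17.9) = 0.1578 K/W
R_outer film = 1/(h_o·2πr_oL) = 1/(20.5×2π×0.111×17.9) = 0.003907 K/W
R_total = 6.006 K/W
Q = ΔT/R_total = 217/6.006

Q ≈ 36.1 W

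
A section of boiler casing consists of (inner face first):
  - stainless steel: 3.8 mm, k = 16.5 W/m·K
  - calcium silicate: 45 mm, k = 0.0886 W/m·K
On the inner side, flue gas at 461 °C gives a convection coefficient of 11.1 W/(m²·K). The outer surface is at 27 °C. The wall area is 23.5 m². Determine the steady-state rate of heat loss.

Thermal resistances in series:
R_inner film = 1/(h_i·A) = 1/(11.1×23.5) = 0.003834 K/W
R_stainless steel = L/(kA) = 0.0038/(16.5×23.5) = 9.8×10^-6 K/W
R_calcium silicate = L/(kA) = 0.045/(0.0886×23.5) = 0.02161 K/W
R_total = 0.02546 K/W
Q = ΔT / R_total = 434 / 0.02546

Q ≈ 17000 W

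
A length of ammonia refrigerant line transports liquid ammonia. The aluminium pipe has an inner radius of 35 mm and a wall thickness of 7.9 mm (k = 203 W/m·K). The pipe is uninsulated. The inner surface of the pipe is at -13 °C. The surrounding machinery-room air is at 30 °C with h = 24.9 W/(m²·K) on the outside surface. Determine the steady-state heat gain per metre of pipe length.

Radial resistances (cylindrical: R_cond = ln(r_o/r_i)/(2πkL), R_conv = 1/(h·2πrL)):
R_aluminium pipe wall = ln(42.9/35)/(2π×203×1) = 1.596×10^-4 K/W
R_outer film = 1/(h_o·2πr_oL) = 1/(24.9×2π×0.0429×1) = 0.149 K/W
R_total = 0.1492 K/W
Q = ΔT/R_total = 43/0.1492

q′ ≈ 288 W/m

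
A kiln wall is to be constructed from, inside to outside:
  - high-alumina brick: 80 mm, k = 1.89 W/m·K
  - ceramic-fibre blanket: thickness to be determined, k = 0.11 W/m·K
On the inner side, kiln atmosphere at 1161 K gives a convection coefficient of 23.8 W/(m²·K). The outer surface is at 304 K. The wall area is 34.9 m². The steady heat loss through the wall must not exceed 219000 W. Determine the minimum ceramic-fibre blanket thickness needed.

Thermal resistances in series:
R_inner film = 1/(h_i·A) = 1/(23.8×34.9) = 0.001204 K/W
R_high-alumina brick = L/(kA) = 0.08/(1.89×34.9) = 0.001213 K/W
Sum of the known resistances R_other = 0.002417 K/W
Required total resistance R_tot = ΔT/Q_allow = 857/219000 = 0.003913 K/W
R_ceramic-fibre blanket = R_tot − R_other = 0.001496 K/W
L = R·k·A = 0.001496×0.11×34.9

L ≈ 5.75 mm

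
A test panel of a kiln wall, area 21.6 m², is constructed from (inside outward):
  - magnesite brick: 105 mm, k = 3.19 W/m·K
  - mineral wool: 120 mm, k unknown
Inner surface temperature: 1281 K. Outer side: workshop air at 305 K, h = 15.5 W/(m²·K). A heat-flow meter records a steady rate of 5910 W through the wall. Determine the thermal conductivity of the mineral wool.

Series thermal resistances:
R_magnesite brick = L/(kA) = 0.105/(3.19×21.6) = 0.001524 K/W
R_outer film = 1/(h_o·A) = 1/(15.5×21.6) = 0.002987 K/W
Sum of known resistances R_other = 0.004511 K/W
Total R = ΔT/Q = 976/5910 = 0.1651 K/W
R_mineral wool = R_total − R_other = 0.1606 K/W
k = L/(R·A) = 0.12/(0.1606×21.6)

k ≈ 0.0346 W/(m·K)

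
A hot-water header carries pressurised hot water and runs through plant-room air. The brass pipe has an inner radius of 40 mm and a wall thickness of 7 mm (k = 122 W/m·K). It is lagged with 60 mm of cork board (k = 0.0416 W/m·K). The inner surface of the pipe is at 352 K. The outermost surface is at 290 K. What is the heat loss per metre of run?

For a radial system each layer contributes R = ln(r_out/r_in)/(2πkL); films add R = 1/(hA).
R_brass pipe wall = ln(47/40)/(2π×122×1) = 2.104×10^-4 K/W
R_cork board = ln(107/47)/(2π×0.0416×1) = 3.147 K/W
R_total = 3.148 K/W
Q = ΔT/R_total = 62/3.148

q′ ≈ 19.7 W/m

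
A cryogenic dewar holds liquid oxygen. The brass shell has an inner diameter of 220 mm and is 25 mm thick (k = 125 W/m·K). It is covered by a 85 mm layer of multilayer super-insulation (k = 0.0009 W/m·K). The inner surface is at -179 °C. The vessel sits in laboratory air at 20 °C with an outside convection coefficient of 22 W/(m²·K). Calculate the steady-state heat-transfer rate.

Q ≈ 0.786 W

Spherical conduction: R = (1/r_in − 1/r_out)/(4πk) per layer; series-sum.
R_brass shell = (1/0.11 − 1/0.135)/(4π×125) = 0.001072 K/W
R_multilayer super-insulation = (1/0.135 − 1/0.22)/(4π×0.0009) = 253.1 K/W
R_outer film = 1/(h·4πr_o²) = 1/(22×4π×0.22²) = 0.07473 K/W
R_total = 253.1 K/W
Q = ΔT/R_total = 199/253.1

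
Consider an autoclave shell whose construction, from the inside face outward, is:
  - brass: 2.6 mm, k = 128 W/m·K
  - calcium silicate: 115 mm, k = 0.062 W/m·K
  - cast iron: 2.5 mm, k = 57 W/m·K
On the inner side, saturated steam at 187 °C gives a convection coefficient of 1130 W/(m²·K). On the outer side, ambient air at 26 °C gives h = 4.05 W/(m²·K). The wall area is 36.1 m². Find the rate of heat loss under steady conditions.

Thermal resistances in series:
R_inner film = 1/(h_i·A) = 1/(1130×36.1) = 2.451×10^-5 K/W
R_brass = L/(kA) = 0.0026/(128×36.1) = 5.627×10^-7 K/W
R_calcium silicate = L/(kA) = 0.115/(0.062×36.1) = 0.05138 K/W
R_cast iron = L/(kA) = 0.0025/(57×36.1) = 1.215×10^-6 K/W
R_outer film = 1/(h_o·A) = 1/(4.05×36.1) = 0.00684 K/W
R_total = 0.05825 K/W
Q = ΔT / R_total = 161 / 0.05825

Q ≈ 2760 W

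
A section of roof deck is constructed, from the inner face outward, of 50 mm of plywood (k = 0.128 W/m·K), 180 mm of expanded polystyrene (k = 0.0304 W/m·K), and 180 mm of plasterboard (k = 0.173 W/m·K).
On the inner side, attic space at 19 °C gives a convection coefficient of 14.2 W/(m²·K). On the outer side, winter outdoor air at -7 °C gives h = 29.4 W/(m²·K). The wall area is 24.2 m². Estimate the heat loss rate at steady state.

Q ≈ 84.4 W

Thermal resistances in series:
R_inner film = 1/(h_i·A) = 1/(14.2×24.2) = 0.00291 K/W
R_plywood = L/(kA) = 0.05/(0.128×24.2) = 0.01614 K/W
R_expanded polystyrene = L/(kA) = 0.18/(0.0304×24.2) = 0.2447 K/W
R_plasterboard = L/(kA) = 0.18/(0.173×24.2) = 0.04299 K/W
R_outer film = 1/(h_o·A) = 1/(29.4×24.2) = 0.001406 K/W
R_total = 0.3081 K/W
Q = ΔT / R_total = 26 / 0.3081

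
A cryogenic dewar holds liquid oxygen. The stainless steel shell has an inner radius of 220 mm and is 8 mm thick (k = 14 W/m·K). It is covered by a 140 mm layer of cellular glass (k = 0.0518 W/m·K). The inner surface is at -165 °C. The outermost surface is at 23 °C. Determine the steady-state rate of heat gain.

Radial (spherical) resistances in series:
R_stainless steel shell = (1/0.22 − 1/0.228)/(4π×14) = 9.066×10^-4 K/W
R_cellular glass = (1/0.228 − 1/0.368)/(4π×0.0518) = 2.563 K/W
R_total = 2.564 K/W
Q = ΔT/R_total = 188/2.564

Q ≈ 73.3 W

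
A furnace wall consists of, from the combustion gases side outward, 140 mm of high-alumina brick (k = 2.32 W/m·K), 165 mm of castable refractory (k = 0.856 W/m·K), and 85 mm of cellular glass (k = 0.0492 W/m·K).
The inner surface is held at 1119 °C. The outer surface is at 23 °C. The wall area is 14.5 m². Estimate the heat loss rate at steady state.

Model the wall as resistances in series:
R_high-alumina brick = L/(kA) = 0.14/(2.32×14.5) = 0.004162 K/W
R_castable refractory = L/(kA) = 0.165/(0.856×14.5) = 0.01329 K/W
R_cellular glass = L/(kA) = 0.085/(0.0492×14.5) = 0.1191 K/W
R_total = 0.1366 K/W
Q = ΔT / R_total = 1096 / 0.1366

Q ≈ 8020 W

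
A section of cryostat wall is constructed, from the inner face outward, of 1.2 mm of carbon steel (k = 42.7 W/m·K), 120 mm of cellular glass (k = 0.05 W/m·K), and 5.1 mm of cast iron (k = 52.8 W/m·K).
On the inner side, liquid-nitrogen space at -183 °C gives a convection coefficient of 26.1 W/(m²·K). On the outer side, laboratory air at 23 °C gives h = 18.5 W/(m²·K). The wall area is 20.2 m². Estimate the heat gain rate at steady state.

Q ≈ 1670 W

Treating each layer as a thermal resistance in series:
R_inner film = 1/(h_i·A) = 1/(26.1×20.2) = 0.001897 K/W
R_carbon steel = L/(kA) = 0.0012/(42.7×20.2) = 1.391×10^-6 K/W
R_cellular glass = L/(kA) = 0.12/(0.05×20.2) = 0.1188 K/W
R_cast iron = L/(kA) = 0.0051/(52.8×20.2) = 4.782×10^-6 K/W
R_outer film = 1/(h_o·A) = 1/(18.5×20.2) = 0.002676 K/W
R_total = 0.1234 K/W
Q = ΔT / R_total = 206 / 0.1234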